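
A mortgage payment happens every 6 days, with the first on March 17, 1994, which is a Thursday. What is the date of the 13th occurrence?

The 13th occurrence is 12 intervals after the first: 12 × 6 = 72 days after March 17, 1994.
March has 31 days — 14 days to the end of March leaves 58.
April has 30 days (28 left).
28 days into May → May 28, 1994.

May 28, 1994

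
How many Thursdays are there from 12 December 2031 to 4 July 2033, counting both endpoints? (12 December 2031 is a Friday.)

12 December 2031 is a Friday; the first Thursday on or after it is 18 December 2031 (6 days later).
From 18 December 2031 to 4 July 2033: 13 + 366 + 185 = 564 days (rest of 2031, 2032, to 4 July 2033 in 2033).
564 ÷ 7 = 80 full weeks with remainder 4, so 80 more Thursdays after the first → 81.

81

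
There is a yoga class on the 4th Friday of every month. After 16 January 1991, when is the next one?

25 January 1991

January 1991 starts on a Tuesday; its first Friday is the 4th, so the 4th Friday is the 25th — 25 January 1991.
25 January 1991 is after 16 January 1991, so that is the next one.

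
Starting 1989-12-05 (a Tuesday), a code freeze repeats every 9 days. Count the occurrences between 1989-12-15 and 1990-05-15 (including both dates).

16

Occurrences land 9·i days after 1989-12-05 for i = 0, 1, 2, …
1989-12-15 is 10 days after the start; 10 ÷ 9 = 1 remainder 1; since the remainder is 1, round up to i = 2. First occurrence in the window: #3 on 1989-12-23 (2×9 = 18 days in).
1990-05-15 is 161 days after the start; 161 ÷ 9 = 17 remainder 8. Last occurrence in the window: #18 on 1990-05-07.
Occurrences #3 through #18: 16 in total.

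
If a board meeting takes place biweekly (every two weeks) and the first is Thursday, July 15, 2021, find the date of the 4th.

The 4th occurrence is 3 intervals after the first: 3 × 14 = 42 days after July 15, 2021.
July has 31 days — 16 days to the end of July leaves 26.
26 days into August → August 26, 2021.

August 26, 2021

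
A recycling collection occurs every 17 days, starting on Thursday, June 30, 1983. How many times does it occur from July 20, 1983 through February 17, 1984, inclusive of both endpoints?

12

Occurrences land 17·i days after June 30, 1983 for i = 0, 1, 2, …
July 20, 1983 is 20 days after the start; 20 ÷ 17 = 1 remainder 3; since the remainder is 3, round up to i = 2. First occurrence in the window: #3 on August 3, 1983 (2×17 = 34 days in).
February 17, 1984 is 232 days after the start; 232 ÷ 17 = 13 remainder 11. Last occurrence in the window: #14 on February 6, 1984.
Occurrences #3 through #14: 12 in total.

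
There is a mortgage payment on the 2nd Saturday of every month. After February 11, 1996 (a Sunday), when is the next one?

February 1996 starts on a Thursday; its first Saturday is the 3rd, so the 2nd Saturday is the 10th — February 10, 1996.
That is not after February 11, 1996, so look at March 1996.
March 1996 starts on a Friday; its first Saturday is the 2nd, so the 2nd Saturday is the 9th — March 9, 1996.

March 9, 1996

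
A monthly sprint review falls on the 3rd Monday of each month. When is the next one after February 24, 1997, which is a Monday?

March 17, 1997

February 1997 starts on a Saturday; its first Monday is the 3rd, so the 3rd Monday is the 17th — February 17, 1997.
That is not after February 24, 1997, so look at March 1997.
March 1997 starts on a Saturday; its first Monday is the 3rd, so the 3rd Monday is the 17th — March 17, 1997.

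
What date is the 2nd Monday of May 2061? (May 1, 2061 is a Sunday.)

May 9, 2061

May 2061 begins on a Sunday, so the first Monday is May 2 (1 day later).
The 2nd Monday is 1 weeks later: 2 + 7 = 9.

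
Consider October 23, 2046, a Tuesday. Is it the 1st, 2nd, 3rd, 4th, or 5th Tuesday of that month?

Day 23 falls in week ⌈23/7⌉ of the month.
Days 1–7 hold the 1st Tuesday, 8–14 the 2nd, 15–21 the 3rd, 22–28 the 4th, 29–31 the 5th.
23 is in the range for the 4th.

4th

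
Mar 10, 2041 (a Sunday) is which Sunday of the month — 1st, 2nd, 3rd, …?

Day 10 falls in week ⌈10/7⌉ of the month.
Days 1–7 hold the 1st Sunday, 8–14 the 2nd, 15–21 the 3rd, 22–28 the 4th, 29–31 the 5th.
10 is in the range for the 2nd.

2nd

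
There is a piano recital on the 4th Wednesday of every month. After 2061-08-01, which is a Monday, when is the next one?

2061-08-24

August 2061 starts on a Monday; its first Wednesday is the 3rd, so the 4th Wednesday is the 24th — 2061-08-24.
2061-08-24 is after 2061-08-01, so that is the next one.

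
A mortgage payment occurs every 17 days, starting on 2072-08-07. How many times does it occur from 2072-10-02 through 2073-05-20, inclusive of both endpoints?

Occurrences land 17·i days after 2072-08-07 for i = 0, 1, 2, …
2072-10-02 is 56 days after the start; 56 ÷ 17 = 3 remainder 5; since the remainder is 5, round up to i = 4. First occurrence in the window: #5 on 2072-10-14 (4×17 = 68 days in).
2073-05-20 is 286 days after the start; 286 ÷ 17 = 16 remainder 14. Last occurrence in the window: #17 on 2073-05-06.
Occurrences #5 through #17: 13 in total.

13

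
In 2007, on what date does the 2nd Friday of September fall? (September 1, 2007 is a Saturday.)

14 September 2007

September 2007 begins on a Saturday, so the first Friday is September 7 (6 days later).
The 2nd Friday is 1 weeks later: 7 + 7 = 14.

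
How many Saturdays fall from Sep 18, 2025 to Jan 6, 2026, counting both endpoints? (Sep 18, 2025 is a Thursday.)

Sep 18, 2025 is a Thursday; the first Saturday on or after it is Sep 20, 2025 (2 days later).
From Sep 20, 2025 to Jan 6, 2026: 10 + 31 + 30 + 31 + 6 = 108 days (rest of Sep, Oct, Nov, Dec, Jan).
108 ÷ 7 = 15 full weeks with remainder 3, so 15 more Saturdays after the first → 16.

16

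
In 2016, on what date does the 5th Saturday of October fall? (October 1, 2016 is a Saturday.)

October 2016 begins on a Saturday, so the first Saturday is October 1.
The 5th Saturday is 4 weeks later: 1 + 28 = 29.

October 29, 2016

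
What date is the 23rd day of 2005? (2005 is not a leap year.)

January 23, 2005

23 into January → January 23.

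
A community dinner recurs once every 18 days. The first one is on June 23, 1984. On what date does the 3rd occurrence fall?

July 29, 1984

The 3rd occurrence is 2 intervals after the first: 2 × 18 = 36 days after June 23, 1984.
June has 30 days — 7 days to the end of June leaves 29.
29 days into July → July 29, 1984.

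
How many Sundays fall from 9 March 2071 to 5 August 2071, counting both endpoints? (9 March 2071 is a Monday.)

21

9 March 2071 is a Monday; the first Sunday on or after it is 15 March 2071 (6 days later).
From 15 March 2071 to 5 August 2071: 16 + 30 + 31 + 30 + 31 + 5 = 143 days (rest of March, April, May, June, July, August).
143 ÷ 7 = 20 full weeks with remainder 3, so 20 more Sundays after the first → 21.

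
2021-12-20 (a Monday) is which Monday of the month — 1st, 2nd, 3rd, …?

Day 20 falls in week ⌈20/7⌉ of the month.
Days 1–7 hold the 1st Monday, 8–14 the 2nd, 15–21 the 3rd, 22–28 the 4th, 29–31 the 5th.
20 is in the range for the 3rd.

3rd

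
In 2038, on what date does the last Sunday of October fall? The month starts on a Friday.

31 October 2038

October 2038 begins on a Friday, so the first Sunday is October 3 (2 days later).
October 2038 has 31 days. Adding weeks: 3, 10, 17, 24, 31 — the last one ≤ 31 is the 31st.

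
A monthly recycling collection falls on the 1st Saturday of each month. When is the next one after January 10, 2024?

February 3, 2024

January 2024 starts on a Monday, so its 1st Saturday is January 6, 2024 (5 days in).
That is not after January 10, 2024, so look at February 2024.
February 2024 starts on a Thursday, so its 1st Saturday is February 3, 2024 (2 days in).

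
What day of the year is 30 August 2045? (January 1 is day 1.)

Days in months before August: 31 + 28 + 31 + 30 + 31 + 30 + 31 = 212.
Plus 30 days into August → day 242.

242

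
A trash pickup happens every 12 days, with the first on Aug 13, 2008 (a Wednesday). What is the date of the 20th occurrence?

The 20th occurrence is 19 intervals after the first: 19 × 12 = 228 days after Aug 13, 2008.
Aug has 31 days — 18 days to the end of Aug leaves 210.
Sep has 30 days (180 left).
Oct has 31 days (149 left).
Nov has 30 days (119 left).
Dec has 31 days (88 left).
Jan has 31 days (57 left).
Feb has 28 days (29 left).
29 days into Mar → Mar 29, 2009.

Mar 29, 2009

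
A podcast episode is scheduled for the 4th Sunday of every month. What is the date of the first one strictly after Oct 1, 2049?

Oct 2049 starts on a Friday; its first Sunday is the 3rd, so the 4th Sunday is the 24th — Oct 24, 2049.
Oct 24, 2049 is after Oct 1, 2049, so that is the next one.

Oct 24, 2049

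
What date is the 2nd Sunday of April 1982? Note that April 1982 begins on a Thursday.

11 April 1982

April 1982 begins on a Thursday, so the first Sunday is April 4 (3 days later).
The 2nd Sunday is 1 weeks later: 4 + 7 = 11.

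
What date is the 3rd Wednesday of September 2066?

The first Wednesday of September 2066 is September 1.
The 3rd Wednesday is 2 weeks later: 1 + 14 = 15.

September 15, 2066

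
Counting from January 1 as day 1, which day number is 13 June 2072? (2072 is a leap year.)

Days in months before June: 31 + 29 + 31 + 30 + 31 = 152.
Plus 13 days into June → day 165.

165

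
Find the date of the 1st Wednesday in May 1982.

5 May 1982

The first Wednesday of May 1982 is May 5.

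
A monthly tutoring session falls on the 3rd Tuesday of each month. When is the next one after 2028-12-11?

2028-12-19

December 2028 starts on a Friday; its first Tuesday is the 5th, so the 3rd Tuesday is the 19th — 2028-12-19.
2028-12-19 is after 2028-12-11, so that is the next one.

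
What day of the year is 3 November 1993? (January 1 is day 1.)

Days in months before November: 31 + 28 + 31 + 30 + 31 + 30 + 31 + 31 + 30 + 31 = 304.
Plus 3 days into November → day 307.

307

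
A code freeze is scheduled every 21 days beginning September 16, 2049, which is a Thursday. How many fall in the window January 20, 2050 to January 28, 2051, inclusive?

Occurrences land 21·i days after September 16, 2049 for i = 0, 1, 2, …
January 20, 2050 is 126 days after the start; 126 ÷ 21 = 6 remainder 0. First occurrence in the window: #7 on January 20, 2050 (6×21 = 126 days in).
January 28, 2051 is 499 days after the start; 499 ÷ 21 = 23 remainder 16. Last occurrence in the window: #24 on January 12, 2051.
Occurrences #7 through #24: 18 in total.

18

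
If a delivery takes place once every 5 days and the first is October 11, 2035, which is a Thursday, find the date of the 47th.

The 47th occurrence is 46 intervals after the first: 46 × 5 = 230 days after October 11, 2035.
October has 31 days — 20 days to the end of October leaves 210.
November has 30 days (180 left).
December has 31 days (149 left).
January has 31 days (118 left).
February has 29 days (89 left).
March has 31 days (58 left).
April has 30 days (28 left).
28 days into May → May 28, 2036.

May 28, 2036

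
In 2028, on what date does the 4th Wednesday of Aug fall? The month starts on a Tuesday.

Aug 2028 begins on a Tuesday, so the first Wednesday is Aug 2 (1 day later).
The 4th Wednesday is 3 weeks later: 2 + 21 = 23.

Aug 23, 2028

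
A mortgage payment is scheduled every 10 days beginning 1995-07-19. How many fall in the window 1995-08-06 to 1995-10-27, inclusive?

9

Occurrences land 10·i days after 1995-07-19 for i = 0, 1, 2, …
1995-08-06 is 18 days after the start; 18 ÷ 10 = 1 remainder 8; since the remainder is 8, round up to i = 2. First occurrence in the window: #3 on 1995-08-08 (2×10 = 20 days in).
1995-10-27 is 100 days after the start; 100 ÷ 10 = 10 remainder 0. Last occurrence in the window: #11 on 1995-10-27.
Occurrences #3 through #11: 9 in total.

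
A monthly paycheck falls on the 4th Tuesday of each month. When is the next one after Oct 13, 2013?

Oct 22, 2013

Oct 2013 starts on a Tuesday; its first Tuesday is the 1st, so the 4th Tuesday is the 22nd — Oct 22, 2013.
Oct 22, 2013 is after Oct 13, 2013, so that is the next one.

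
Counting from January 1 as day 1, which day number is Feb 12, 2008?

Days in months before Feb: 31 = 31.
Plus 12 days into Feb → day 43.

43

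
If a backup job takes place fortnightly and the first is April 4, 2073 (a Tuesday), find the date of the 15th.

The 15th occurrence is 14 intervals after the first: 14 × 14 = 196 days after April 4, 2073.
April has 30 days — 26 days to the end of April leaves 170.
May has 31 days (139 left).
June has 30 days (109 left).
July has 31 days (78 left).
August has 31 days (47 left).
September has 30 days (17 left).
17 days into October → October 17, 2073.

October 17, 2073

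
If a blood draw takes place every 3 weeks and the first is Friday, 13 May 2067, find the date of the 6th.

The 6th occurrence is 5 intervals after the first: 5 × 21 = 105 days after 13 May 2067.
May has 31 days — 18 days to the end of May leaves 87.
June has 30 days (57 left).
July has 31 days (26 left).
26 days into August → 26 August 2067.

26 August 2067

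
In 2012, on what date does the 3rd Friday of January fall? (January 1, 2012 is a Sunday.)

2012-01-20

January 2012 begins on a Sunday, so the first Friday is January 6 (5 days later).
The 3rd Friday is 2 weeks later: 6 + 14 = 20.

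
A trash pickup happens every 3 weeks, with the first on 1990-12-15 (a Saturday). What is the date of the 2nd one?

1991-01-05

The 2nd occurrence is 1 interval after the first: 1 × 21 = 21 days after 1990-12-15.
December has 31 days — 16 days to the end of December leaves 5.
5 days into January → 1991-01-05.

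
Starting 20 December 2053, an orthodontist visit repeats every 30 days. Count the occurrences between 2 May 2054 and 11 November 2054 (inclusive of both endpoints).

Occurrences land 30·i days after 20 December 2053 for i = 0, 1, 2, …
2 May 2054 is 133 days after the start; 133 ÷ 30 = 4 remainder 13; since the remainder is 13, round up to i = 5. First occurrence in the window: #6 on 19 May 2054 (5×30 = 150 days in).
11 November 2054 is 326 days after the start; 326 ÷ 30 = 10 remainder 26. Last occurrence in the window: #11 on 16 October 2054.
Occurrences #6 through #11: 6 in total.

6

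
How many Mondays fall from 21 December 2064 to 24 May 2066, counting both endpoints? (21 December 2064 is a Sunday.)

21 December 2064 is a Sunday; the first Monday on or after it is 22 December 2064 (1 day later).
From 22 December 2064 to 24 May 2066: 9 + 365 + 144 = 518 days (rest of 2064, 2065, to 24 May 2066 in 2066).
518 ÷ 7 = 74 full weeks with remainder 0, so 74 more Mondays after the first → 75.

75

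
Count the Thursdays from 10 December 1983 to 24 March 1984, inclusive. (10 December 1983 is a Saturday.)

10 December 1983 is a Saturday; the first Thursday on or after it is 15 December 1983 (5 days later).
From 15 December 1983 to 24 March 1984: 16 + 31 + 29 + 24 = 100 days (rest of December, January, February, March).
100 ÷ 7 = 14 full weeks with remainder 2, so 14 more Thursdays after the first → 15.

15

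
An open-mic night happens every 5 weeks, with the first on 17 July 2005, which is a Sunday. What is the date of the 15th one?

19 November 2006

The 15th occurrence is 14 intervals after the first: 14 × 35 = 490 days after 17 July 2005.
July has 31 days — 14 days to the end of July leaves 476.
From end of July to end of 2005 is 153 days (323 left).
January has 31 days (292 left).
February has 28 days (264 left).
March has 31 days (233 left).
April has 30 days (203 left).
May has 31 days (172 left).
June has 30 days (142 left).
July has 31 days (111 left).
August has 31 days (80 left).
September has 30 days (50 left).
October has 31 days (19 left).
19 days into November → 19 November 2006.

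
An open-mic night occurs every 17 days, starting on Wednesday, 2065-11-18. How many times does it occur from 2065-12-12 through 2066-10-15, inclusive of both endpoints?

18

Occurrences land 17·i days after 2065-11-18 for i = 0, 1, 2, …
2065-12-12 is 24 days after the start; 24 ÷ 17 = 1 remainder 7; since the remainder is 7, round up to i = 2. First occurrence in the window: #3 on 2065-12-22 (2×17 = 34 days in).
2066-10-15 is 331 days after the start; 331 ÷ 17 = 19 remainder 8. Last occurrence in the window: #20 on 2066-10-07.
Occurrences #3 through #20: 18 in total.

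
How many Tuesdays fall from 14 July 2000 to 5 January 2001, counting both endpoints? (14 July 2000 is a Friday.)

14 July 2000 is a Friday; the first Tuesday on or after it is 18 July 2000 (4 days later).
From 18 July 2000 to 5 January 2001: 13 + 31 + 30 + 31 + 30 + 31 + 5 = 171 days (rest of July, August, September, October, November, December, January).
171 ÷ 7 = 24 full weeks with remainder 3, so 24 more Tuesdays after the first → 25.

25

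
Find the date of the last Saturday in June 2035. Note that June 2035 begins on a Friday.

30 June 2035

June 2035 begins on a Friday, so the first Saturday is June 2 (1 day later).
June 2035 has 30 days. Adding weeks: 2, 9, 16, 23, 30 — the last one ≤ 30 is the 30th.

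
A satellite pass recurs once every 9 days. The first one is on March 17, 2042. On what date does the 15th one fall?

July 21, 2042

The 15th occurrence is 14 intervals after the first: 14 × 9 = 126 days after March 17, 2042.
March has 31 days — 14 days to the end of March leaves 112.
April has 30 days (82 left).
May has 31 days (51 left).
June has 30 days (21 left).
21 days into July → July 21, 2042.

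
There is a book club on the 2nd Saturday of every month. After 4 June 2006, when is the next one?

June 2006 starts on a Thursday; its first Saturday is the 3rd, so the 2nd Saturday is the 10th — 10 June 2006.
10 June 2006 is after 4 June 2006, so that is the next one.

10 June 2006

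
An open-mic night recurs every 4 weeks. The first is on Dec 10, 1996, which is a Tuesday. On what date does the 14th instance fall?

Dec 9, 1997

The 14th occurrence is 13 intervals after the first: 13 × 28 = 364 days after Dec 10, 1996.
Dec has 31 days — 21 days to the end of Dec leaves 343.
Jan has 31 days (312 left).
Feb has 28 days (284 left).
Mar has 31 days (253 left).
Apr has 30 days (223 left).
May has 31 days (192 left).
Jun has 30 days (162 left).
Jul has 31 days (131 left).
Aug has 31 days (100 left).
Sep has 30 days (70 left).
Oct has 31 days (39 left).
Nov has 30 days (9 left).
9 days into Dec → Dec 9, 1997.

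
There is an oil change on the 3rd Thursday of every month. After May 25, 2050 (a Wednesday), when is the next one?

May 2050 starts on a Sunday; its first Thursday is the 5th, so the 3rd Thursday is the 19th — May 19, 2050.
That is not after May 25, 2050, so look at Jun 2050.
Jun 2050 starts on a Wednesday; its first Thursday is the 2nd, so the 3rd Thursday is the 16th — Jun 16, 2050.

Jun 16, 2050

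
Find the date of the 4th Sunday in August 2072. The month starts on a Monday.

August 28, 2072

August 2072 begins on a Monday, so the first Sunday is August 7 (6 days later).
The 4th Sunday is 3 weeks later: 7 + 21 = 28.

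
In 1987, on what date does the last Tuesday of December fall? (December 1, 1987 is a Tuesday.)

December 1987 begins on a Tuesday, so the first Tuesday is December 1.
December 1987 has 31 days. Adding weeks: 1, 8, 15, 22, 29 — the last one ≤ 31 is the 29th.

29 December 1987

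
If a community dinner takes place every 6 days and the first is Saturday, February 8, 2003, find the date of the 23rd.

The 23rd occurrence is 22 intervals after the first: 22 × 6 = 132 days after February 8, 2003.
February has 28 days — 20 days to the end of February leaves 112.
March has 31 days (81 left).
April has 30 days (51 left).
May has 31 days (20 left).
20 days into June → June 20, 2003.

June 20, 2003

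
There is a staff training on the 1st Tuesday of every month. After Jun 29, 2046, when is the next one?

Jul 3, 2046

Jun 2046 starts on a Friday, so its 1st Tuesday is Jun 5, 2046 (4 days in).
That is not after Jun 29, 2046, so look at Jul 2046.
Jul 2046 starts on a Sunday, so its 1st Tuesday is Jul 3, 2046 (2 days in).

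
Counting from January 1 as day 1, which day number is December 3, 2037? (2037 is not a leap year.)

337

Days in months before December: 31 + 28 + 31 + 30 + 31 + 30 + 31 + 31 + 30 + 31 + 30 = 334.
Plus 3 days into December → day 337.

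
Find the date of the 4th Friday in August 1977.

26 August 1977

The first Friday of August 1977 is August 5.
The 4th Friday is 3 weeks later: 5 + 21 = 26.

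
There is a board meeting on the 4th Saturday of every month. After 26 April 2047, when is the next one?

April 2047 starts on a Monday; its first Saturday is the 6th, so the 4th Saturday is the 27th — 27 April 2047.
27 April 2047 is after 26 April 2047, so that is the next one.

27 April 2047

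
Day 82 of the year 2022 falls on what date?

January has 31 days (82 − 31 = 51 remain).
February has 28 days (51 − 28 = 23 remain).
23 into March → March 23.

23 March 2022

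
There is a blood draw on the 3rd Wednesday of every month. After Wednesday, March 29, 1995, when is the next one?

March 1995 starts on a Wednesday; its first Wednesday is the 1st, so the 3rd Wednesday is the 15th — March 15, 1995.
That is not after March 29, 1995, so look at April 1995.
April 1995 starts on a Saturday; its first Wednesday is the 5th, so the 3rd Wednesday is the 19th — April 19, 1995.

April 19, 1995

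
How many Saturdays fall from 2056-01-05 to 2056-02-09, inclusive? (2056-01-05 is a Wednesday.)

2056-01-05 is a Wednesday; the first Saturday on or after it is 2056-01-08 (3 days later).
From 2056-01-08 to 2056-02-09: 23 + 9 = 32 days (rest of January, February).
32 ÷ 7 = 4 full weeks with remainder 4, so 4 more Saturdays after the first → 5.

5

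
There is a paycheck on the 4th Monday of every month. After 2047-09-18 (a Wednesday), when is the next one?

2047-09-23

September 2047 starts on a Sunday; its first Monday is the 2nd, so the 4th Monday is the 23rd — 2047-09-23.
2047-09-23 is after 2047-09-18, so that is the next one.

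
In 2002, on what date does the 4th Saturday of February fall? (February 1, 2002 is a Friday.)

23 February 2002

February 2002 begins on a Friday, so the first Saturday is February 2 (1 day later).
The 4th Saturday is 3 weeks later: 2 + 21 = 23.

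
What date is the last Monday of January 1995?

1995-01-30

January 1995 begins on a Sunday, so the first Monday is January 2 (1 day later).
January 1995 has 31 days. Adding weeks: 2, 9, 16, 23, 30 — the last one ≤ 31 is the 30th.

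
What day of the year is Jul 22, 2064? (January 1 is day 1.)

204

Days in months before Jul: 31 + 29 + 31 + 30 + 31 + 30 = 182.
Plus 22 days into Jul → day 204.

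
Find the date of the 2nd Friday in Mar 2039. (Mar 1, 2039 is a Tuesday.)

Mar 11, 2039

Mar 2039 begins on a Tuesday, so the first Friday is Mar 4 (3 days later).
The 2nd Friday is 1 weeks later: 4 + 7 = 11.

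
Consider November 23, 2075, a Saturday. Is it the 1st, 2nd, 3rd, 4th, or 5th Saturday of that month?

Day 23 falls in week ⌈23/7⌉ of the month.
Days 1–7 hold the 1st Saturday, 8–14 the 2nd, 15–21 the 3rd, 22–28 the 4th, 29–31 the 5th.
23 is in the range for the 4th.

4th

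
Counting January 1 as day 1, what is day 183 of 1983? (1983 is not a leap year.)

Jul 2, 1983

Jan has 31 days (183 − 31 = 152 remain).
Feb has 28 days (152 − 28 = 124 remain).
Mar has 31 days (124 − 31 = 93 remain).
Apr has 30 days (93 − 30 = 63 remain).
May has 31 days (63 − 31 = 32 remain).
Jun has 30 days (32 − 30 = 2 remain).
2 into Jul → Jul 2.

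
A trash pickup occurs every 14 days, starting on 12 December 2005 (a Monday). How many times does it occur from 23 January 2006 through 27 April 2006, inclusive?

7

Occurrences land 14·i days after 12 December 2005 for i = 0, 1, 2, …
23 January 2006 is 42 days after the start; 42 ÷ 14 = 3 remainder 0. First occurrence in the window: #4 on 23 January 2006 (3×14 = 42 days in).
27 April 2006 is 136 days after the start; 136 ÷ 14 = 9 remainder 10. Last occurrence in the window: #10 on 17 April 2006.
Occurrences #4 through #10: 7 in total.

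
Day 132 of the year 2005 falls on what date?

January has 31 days (132 − 31 = 101 remain).
February has 28 days (101 − 28 = 73 remain).
March has 31 days (73 − 31 = 42 remain).
April has 30 days (42 − 30 = 12 remain).
12 into May → May 12.

May 12, 2005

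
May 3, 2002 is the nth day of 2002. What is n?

Days in months before May: 31 + 28 + 31 + 30 = 120.
Plus 3 days into May → day 123.

123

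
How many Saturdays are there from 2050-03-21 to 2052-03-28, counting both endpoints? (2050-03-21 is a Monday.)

105

2050-03-21 is a Monday; the first Saturday on or after it is 2050-03-26 (5 days later).
From 2050-03-26 to 2052-03-28: 280 + 365 + 88 = 733 days (rest of 2050, 2051, to 2052-03-28 in 2052).
733 ÷ 7 = 104 full weeks with remainder 5, so 104 more Saturdays after the first → 105.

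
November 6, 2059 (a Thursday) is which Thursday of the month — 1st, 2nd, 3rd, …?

1st

Day 6 falls in week ⌈6/7⌉ of the month.
Days 1–7 hold the 1st Thursday, 8–14 the 2nd, 15–21 the 3rd, 22–28 the 4th, 29–31 the 5th.
6 is in the range for the 1st.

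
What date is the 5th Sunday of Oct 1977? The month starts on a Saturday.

Oct 1977 begins on a Saturday, so the first Sunday is Oct 2 (1 day later).
The 5th Sunday is 4 weeks later: 2 + 28 = 30.

Oct 30, 1977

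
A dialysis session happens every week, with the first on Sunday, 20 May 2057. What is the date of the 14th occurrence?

The 14th occurrence is 13 intervals after the first: 13 × 7 = 91 days after 20 May 2057.
May has 31 days — 11 days to the end of May leaves 80.
June has 30 days (50 left).
July has 31 days (19 left).
19 days into August → 19 August 2057.

19 August 2057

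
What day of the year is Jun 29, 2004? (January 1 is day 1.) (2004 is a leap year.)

Days in months before Jun: 31 + 29 + 31 + 30 + 31 = 152.
Plus 29 days into Jun → day 181.

181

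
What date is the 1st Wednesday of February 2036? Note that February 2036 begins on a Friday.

February 2036 begins on a Friday, so the first Wednesday is February 6 (5 days later).

6 February 2036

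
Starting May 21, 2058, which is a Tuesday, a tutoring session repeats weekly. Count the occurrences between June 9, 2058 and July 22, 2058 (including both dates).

6

Occurrences land 7·i days after May 21, 2058 for i = 0, 1, 2, …
June 9, 2058 is 19 days after the start; 19 ÷ 7 = 2 remainder 5; since the remainder is 5, round up to i = 3. First occurrence in the window: #4 on June 11, 2058 (3×7 = 21 days in).
July 22, 2058 is 62 days after the start; 62 ÷ 7 = 8 remainder 6. Last occurrence in the window: #9 on July 16, 2058.
Occurrences #4 through #9: 6 in total.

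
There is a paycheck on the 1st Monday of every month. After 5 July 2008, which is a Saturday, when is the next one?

July 2008 starts on a Tuesday, so its 1st Monday is 7 July 2008 (6 days in).
7 July 2008 is after 5 July 2008, so that is the next one.

7 July 2008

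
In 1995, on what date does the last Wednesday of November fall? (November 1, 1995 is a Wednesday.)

November 1995 begins on a Wednesday, so the first Wednesday is November 1.
November 1995 has 30 days. Adding weeks: 1, 8, 15, 22, 29 — the last one ≤ 30 is the 29th.

November 29, 1995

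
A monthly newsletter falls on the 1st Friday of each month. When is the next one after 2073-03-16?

March 2073 starts on a Wednesday, so its 1st Friday is 2073-03-03 (2 days in).
That is not after 2073-03-16, so look at April 2073.
April 2073 starts on a Saturday, so its 1st Friday is 2073-04-07 (6 days in).

2073-04-07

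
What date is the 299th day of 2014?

2014-10-26

January has 31 days (299 − 31 = 268 remain).
February has 28 days (268 − 28 = 240 remain).
March has 31 days (240 − 31 = 209 remain).
April has 30 days (209 − 30 = 179 remain).
May has 31 days (179 − 31 = 148 remain).
June has 30 days (148 − 30 = 118 remain).
July has 31 days (118 − 31 = 87 remain).
August has 31 days (87 − 31 = 56 remain).
September has 30 days (56 − 30 = 26 remain).
26 into October → October 26.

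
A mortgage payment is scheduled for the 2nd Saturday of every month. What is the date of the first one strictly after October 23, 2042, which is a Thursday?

October 2042 starts on a Wednesday; its first Saturday is the 4th, so the 2nd Saturday is the 11th — October 11, 2042.
That is not after October 23, 2042, so look at November 2042.
November 2042 starts on a Saturday; its first Saturday is the 1st, so the 2nd Saturday is the 8th — November 8, 2042.

November 8, 2042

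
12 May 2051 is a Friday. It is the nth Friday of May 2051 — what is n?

Day 12 falls in week ⌈12/7⌉ of the month.
Days 1–7 hold the 1st Friday, 8–14 the 2nd, 15–21 the 3rd, 22–28 the 4th, 29–31 the 5th.
12 is in the range for the 2nd.

2nd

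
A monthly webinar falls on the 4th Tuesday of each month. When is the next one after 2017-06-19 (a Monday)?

June 2017 starts on a Thursday; its first Tuesday is the 6th, so the 4th Tuesday is the 27th — 2017-06-27.
2017-06-27 is after 2017-06-19, so that is the next one.

2017-06-27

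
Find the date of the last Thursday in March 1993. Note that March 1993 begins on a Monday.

March 1993 begins on a Monday, so the first Thursday is March 4 (3 days later).
March 1993 has 31 days. Adding weeks: 4, 11, 18, 25 — the last one ≤ 31 is the 25th.

1993-03-25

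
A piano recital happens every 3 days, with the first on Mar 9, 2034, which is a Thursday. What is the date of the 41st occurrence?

Jul 7, 2034

The 41st occurrence is 40 intervals after the first: 40 × 3 = 120 days after Mar 9, 2034.
Mar has 31 days — 22 days to the end of Mar leaves 98.
Apr has 30 days (68 left).
May has 31 days (37 left).
Jun has 30 days (7 left).
7 days into Jul → Jul 7, 2034.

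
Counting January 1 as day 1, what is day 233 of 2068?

January has 31 days (233 − 31 = 202 remain).
February has 29 days (202 − 29 = 173 remain).
March has 31 days (173 − 31 = 142 remain).
April has 30 days (142 − 30 = 112 remain).
May has 31 days (112 − 31 = 81 remain).
June has 30 days (81 − 30 = 51 remain).
July has 31 days (51 − 31 = 20 remain).
20 into August → August 20.

August 20, 2068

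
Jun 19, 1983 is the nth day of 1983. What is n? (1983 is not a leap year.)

170

Days in months before Jun: 31 + 28 + 31 + 30 + 31 = 151.
Plus 19 days into Jun → day 170.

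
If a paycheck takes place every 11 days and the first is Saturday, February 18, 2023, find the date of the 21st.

September 26, 2023

The 21st occurrence is 20 intervals after the first: 20 × 11 = 220 days after February 18, 2023.
February has 28 days — 10 days to the end of February leaves 210.
March has 31 days (179 left).
April has 30 days (149 left).
May has 31 days (118 left).
June has 30 days (88 left).
July has 31 days (57 left).
August has 31 days (26 left).
26 days into September → September 26, 2023.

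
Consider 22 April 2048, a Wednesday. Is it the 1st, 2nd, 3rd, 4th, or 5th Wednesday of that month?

4th

Day 22 falls in week ⌈22/7⌉ of the month.
Days 1–7 hold the 1st Wednesday, 8–14 the 2nd, 15–21 the 3rd, 22–28 the 4th, 29–31 the 5th.
22 is in the range for the 4th.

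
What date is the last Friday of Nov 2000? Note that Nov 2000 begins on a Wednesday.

Nov 2000 begins on a Wednesday, so the first Friday is Nov 3 (2 days later).
Nov 2000 has 30 days. Adding weeks: 3, 10, 17, 24 — the last one ≤ 30 is the 24th.

Nov 24, 2000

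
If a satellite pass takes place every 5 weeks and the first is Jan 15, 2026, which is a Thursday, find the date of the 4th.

The 4th occurrence is 3 intervals after the first: 3 × 35 = 105 days after Jan 15, 2026.
Jan has 31 days — 16 days to the end of Jan leaves 89.
Feb has 28 days (61 left).
Mar has 31 days (30 left).
30 days into Apr → Apr 30, 2026.

Apr 30, 2026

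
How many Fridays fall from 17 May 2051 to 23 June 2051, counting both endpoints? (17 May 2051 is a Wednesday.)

17 May 2051 is a Wednesday; the first Friday on or after it is 19 May 2051 (2 days later).
From 19 May 2051 to 23 June 2051: 12 + 23 = 35 days (rest of May, June).
35 ÷ 7 = 5 full weeks with remainder 0, so 5 more Fridays after the first → 6.

6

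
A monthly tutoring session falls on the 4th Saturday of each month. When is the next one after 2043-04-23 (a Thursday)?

April 2043 starts on a Wednesday; its first Saturday is the 4th, so the 4th Saturday is the 25th — 2043-04-25.
2043-04-25 is after 2043-04-23, so that is the next one.

2043-04-25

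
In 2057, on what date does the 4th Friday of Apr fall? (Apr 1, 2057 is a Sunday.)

Apr 27, 2057

Apr 2057 begins on a Sunday, so the first Friday is Apr 6 (5 days later).
The 4th Friday is 3 weeks later: 6 + 21 = 27.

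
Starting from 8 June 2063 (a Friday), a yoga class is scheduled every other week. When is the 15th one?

The 15th occurrence is 14 intervals after the first: 14 × 14 = 196 days after 8 June 2063.
June has 30 days — 22 days to the end of June leaves 174.
July has 31 days (143 left).
August has 31 days (112 left).
September has 30 days (82 left).
October has 31 days (51 left).
November has 30 days (21 left).
21 days into December → 21 December 2063.

21 December 2063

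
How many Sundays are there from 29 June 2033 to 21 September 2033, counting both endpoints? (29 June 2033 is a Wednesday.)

29 June 2033 is a Wednesday; the first Sunday on or after it is 3 July 2033 (4 days later).
From 3 July 2033 to 21 September 2033: 28 + 31 + 21 = 80 days (rest of July, August, September).
80 ÷ 7 = 11 full weeks with remainder 3, so 11 more Sundays after the first → 12.

12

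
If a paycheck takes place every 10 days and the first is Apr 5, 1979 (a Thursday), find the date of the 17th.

The 17th occurrence is 16 intervals after the first: 16 × 10 = 160 days after Apr 5, 1979.
Apr has 30 days — 25 days to the end of Apr leaves 135.
May has 31 days (104 left).
Jun has 30 days (74 left).
Jul has 31 days (43 left).
Aug has 31 days (12 left).
12 days into Sep → Sep 12, 1979.

Sep 12, 1979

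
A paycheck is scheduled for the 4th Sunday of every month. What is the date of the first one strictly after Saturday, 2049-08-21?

August 2049 starts on a Sunday; its first Sunday is the 1st, so the 4th Sunday is the 22nd — 2049-08-22.
2049-08-22 is after 2049-08-21, so that is the next one.

2049-08-22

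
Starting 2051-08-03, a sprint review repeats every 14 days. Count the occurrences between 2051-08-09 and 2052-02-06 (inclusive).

13

Occurrences land 14·i days after 2051-08-03 for i = 0, 1, 2, …
2051-08-09 is 6 days after the start; 6 ÷ 14 = 0 remainder 6; since the remainder is 6, round up to i = 1. First occurrence in the window: #2 on 2051-08-17 (1×14 = 14 days in).
2052-02-06 is 187 days after the start; 187 ÷ 14 = 13 remainder 5. Last occurrence in the window: #14 on 2052-02-01.
Occurrences #2 through #14: 13 in total.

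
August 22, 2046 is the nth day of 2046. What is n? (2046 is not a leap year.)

Days in months before August: 31 + 28 + 31 + 30 + 31 + 30 + 31 = 212.
Plus 22 days into August → day 234.

234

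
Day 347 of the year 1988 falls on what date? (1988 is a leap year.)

Jan has 31 days (347 − 31 = 316 remain).
Feb has 29 days (316 − 29 = 287 remain).
Mar has 31 days (287 − 31 = 256 remain).
Apr has 30 days (256 − 30 = 226 remain).
May has 31 days (226 − 31 = 195 remain).
Jun has 30 days (195 − 30 = 165 remain).
Jul has 31 days (165 − 31 = 134 remain).
Aug has 31 days (134 − 31 = 103 remain).
Sep has 30 days (103 − 30 = 73 remain).
Oct has 31 days (73 − 31 = 42 remain).
Nov has 30 days (42 − 30 = 12 remain).
12 into Dec → Dec 12.

Dec 12, 1988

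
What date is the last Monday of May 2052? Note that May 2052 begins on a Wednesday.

2052-05-27

May 2052 begins on a Wednesday, so the first Monday is May 6 (5 days later).
May 2052 has 31 days. Adding weeks: 6, 13, 20, 27 — the last one ≤ 31 is the 27th.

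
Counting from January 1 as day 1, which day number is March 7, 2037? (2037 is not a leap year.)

66

Days in months before March: 31 + 28 = 59.
Plus 7 days into March → day 66.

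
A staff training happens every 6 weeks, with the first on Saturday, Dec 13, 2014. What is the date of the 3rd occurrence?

The 3rd occurrence is 2 intervals after the first: 2 × 42 = 84 days after Dec 13, 2014.
Dec has 31 days — 18 days to the end of Dec leaves 66.
Jan has 31 days (35 left).
Feb has 28 days (7 left).
7 days into Mar → Mar 7, 2015.

Mar 7, 2015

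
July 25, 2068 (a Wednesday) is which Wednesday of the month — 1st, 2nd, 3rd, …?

Day 25 falls in week ⌈25/7⌉ of the month.
Days 1–7 hold the 1st Wednesday, 8–14 the 2nd, 15–21 the 3rd, 22–28 the 4th, 29–31 the 5th.
25 is in the range for the 4th.

4th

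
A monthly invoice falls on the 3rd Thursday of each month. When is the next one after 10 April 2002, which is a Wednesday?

April 2002 starts on a Monday; its first Thursday is the 4th, so the 3rd Thursday is the 18th — 18 April 2002.
18 April 2002 is after 10 April 2002, so that is the next one.

18 April 2002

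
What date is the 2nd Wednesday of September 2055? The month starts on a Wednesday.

September 2055 begins on a Wednesday, so the first Wednesday is September 1.
The 2nd Wednesday is 1 weeks later: 1 + 7 = 8.

2055-09-08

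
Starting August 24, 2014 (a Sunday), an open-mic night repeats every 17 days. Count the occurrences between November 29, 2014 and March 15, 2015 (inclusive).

6

Occurrences land 17·i days after August 24, 2014 for i = 0, 1, 2, …
November 29, 2014 is 97 days after the start; 97 ÷ 17 = 5 remainder 12; since the remainder is 12, round up to i = 6. First occurrence in the window: #7 on December 4, 2014 (6×17 = 102 days in).
March 15, 2015 is 203 days after the start; 203 ÷ 17 = 11 remainder 16. Last occurrence in the window: #12 on February 27, 2015.
Occurrences #7 through #12: 6 in total.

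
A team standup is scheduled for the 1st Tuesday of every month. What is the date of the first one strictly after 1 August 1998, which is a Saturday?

4 August 1998

August 1998 starts on a Saturday, so its 1st Tuesday is 4 August 1998 (3 days in).
4 August 1998 is after 1 August 1998, so that is the next one.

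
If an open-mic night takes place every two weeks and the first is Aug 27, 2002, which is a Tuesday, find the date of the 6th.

Nov 5, 2002

The 6th occurrence is 5 intervals after the first: 5 × 14 = 70 days after Aug 27, 2002.
Aug has 31 days — 4 days to the end of Aug leaves 66.
Sep has 30 days (36 left).
Oct has 31 days (5 left).
5 days into Nov → Nov 5, 2002.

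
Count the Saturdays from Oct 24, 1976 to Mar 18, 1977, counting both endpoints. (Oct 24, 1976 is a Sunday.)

Oct 24, 1976 is a Sunday; the first Saturday on or after it is Oct 30, 1976 (6 days later).
From Oct 30, 1976 to Mar 18, 1977: 1 + 30 + 31 + 31 + 28 + 18 = 139 days (rest of Oct, Nov, Dec, Jan, Feb, Mar).
139 ÷ 7 = 19 full weeks with remainder 6, so 19 more Saturdays after the first → 20.

20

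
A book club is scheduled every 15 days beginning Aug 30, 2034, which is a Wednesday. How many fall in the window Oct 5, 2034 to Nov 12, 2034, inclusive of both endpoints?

2

Occurrences land 15·i days after Aug 30, 2034 for i = 0, 1, 2, …
Oct 5, 2034 is 36 days after the start; 36 ÷ 15 = 2 remainder 6; since the remainder is 6, round up to i = 3. First occurrence in the window: #4 on Oct 14, 2034 (3×15 = 45 days in).
Nov 12, 2034 is 74 days after the start; 74 ÷ 15 = 4 remainder 14. Last occurrence in the window: #5 on Oct 29, 2034.
Occurrences #4 through #5: 2 in total.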